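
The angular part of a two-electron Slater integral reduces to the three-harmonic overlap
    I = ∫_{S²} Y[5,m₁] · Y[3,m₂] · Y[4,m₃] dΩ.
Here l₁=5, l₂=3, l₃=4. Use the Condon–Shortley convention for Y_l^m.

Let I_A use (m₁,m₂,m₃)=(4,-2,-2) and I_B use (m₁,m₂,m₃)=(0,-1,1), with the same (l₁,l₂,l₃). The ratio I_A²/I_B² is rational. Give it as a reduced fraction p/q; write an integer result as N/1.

224/1

Same 5,3,4: normalisation and zero-m 3j drop out of the ratio.
A: Δ: 4! 6! 2! / 13! → 1/180180; sum: t=0:+1/2880 t=1:−1/8640 = 1/4320; 3j²(5 3 4; 4 -2 -2) = Δ·Π!·Σ² = 8/429  (sign +1)
B: Δ: 4! 6! 2! / 13! → 1/180180; sum: t=0:+1/5760 t=1:−1/288 t=2:+1/288 = 1/5760; 3j²(5 3 4; 0 -1 1) = Δ·Π!·Σ² = 1/12012  (sign -1)
I_A²/I_B² = (8/429)/(1/12012) = 224/1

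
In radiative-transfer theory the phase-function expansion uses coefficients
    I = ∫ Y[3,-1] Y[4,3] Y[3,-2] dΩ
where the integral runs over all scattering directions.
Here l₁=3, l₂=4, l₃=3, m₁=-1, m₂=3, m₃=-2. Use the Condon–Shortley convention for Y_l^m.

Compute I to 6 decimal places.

Checks pass: Σm=0; 10 even; l₃=3∈[1,7].
(2·3+1)(2·4+1)(2·3+1) = 441
Δ: 4! 2! 4! / 11! → 1/34650
sum: t=1:−1/72 t=2:+1/16 t=3:−1/72 = 5/144
3j²(3 4 3; 0 0 0) = Δ·Π!·Σ² = 2/77  (sign -1)
sum: t=3:−1/144 t=4:+1/288 = -1/288
3j²(3 4 3; -1 3 -2) = Δ·Π!·Σ² = 1/99  (sign +1)
combine: 4πI² = 441·2/77·1/99 = 14/121
take √, sign -1: I = -0.09595473

-0.095955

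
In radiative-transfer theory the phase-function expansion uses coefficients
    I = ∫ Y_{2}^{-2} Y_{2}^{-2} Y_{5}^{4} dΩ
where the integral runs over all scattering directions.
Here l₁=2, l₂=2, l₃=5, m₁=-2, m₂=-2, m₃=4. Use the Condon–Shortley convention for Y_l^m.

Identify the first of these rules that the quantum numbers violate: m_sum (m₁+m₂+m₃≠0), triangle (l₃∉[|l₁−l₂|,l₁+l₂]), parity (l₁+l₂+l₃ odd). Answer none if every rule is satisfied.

Σmᵢ = 0  ✓
l₃∈[|l₁−l₂|,l₁+l₂]=[0,4], have l₃=5  ✗
Σlᵢ = 9 ⇒ odd

triangle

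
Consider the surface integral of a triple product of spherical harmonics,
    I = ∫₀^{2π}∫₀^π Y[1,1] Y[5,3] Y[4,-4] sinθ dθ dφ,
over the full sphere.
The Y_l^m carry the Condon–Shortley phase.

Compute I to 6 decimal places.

Checks pass: Σm=0; 10 even; l₃=4∈[4,6].
(2·1+1)(2·5+1)(2·4+1) = 297
Δ: 2! 0! 8! / 11! → 1/495
sum: t=1:−1/576 = -1/576
3j²(1 5 4; 0 0 0) = Δ·Π!·Σ² = 5/99  (sign -1)
sum: t=0:+1/80640 = 1/80640
3j²(1 5 4; 1 3 -4) = Δ·Π!·Σ² = 1/495  (sign +1)
combine: 4πI² = 297·5/99·1/495 = 1/33
take √, sign -1: I = -0.04910640

-0.049106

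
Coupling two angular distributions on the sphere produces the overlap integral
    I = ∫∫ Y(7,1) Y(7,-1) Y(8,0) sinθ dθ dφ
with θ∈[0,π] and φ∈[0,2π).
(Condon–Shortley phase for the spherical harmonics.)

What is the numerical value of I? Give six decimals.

-0.037635

Rules hold: Σm=0, L=22 even, 0≤8≤14.
N = 15·15·17 = 3825
Δ = 6!·8!·8!/23! = 1/22086194130
Racah Σ t=0..6: t=0:+1/18289152000 t=1:−1/248832000 t=2:+1/24883200 t=3:−1/11943936 t=4:+1/24883200 t=5:−1/248832000 t=6:+1/18289152000 = -11/975421440
⇒ 3j(7 7 8; 0 0 0)² = 1750/289731, sgn -1
Racah Σ t=0..6: t=0:+1/1492992000 t=1:−1/62208000 t=2:+1/15925248 t=3:−1/18662400 t=4:+1/99532800 t=5:−1/3048192000 t=6:+1/1170505728000 = 11/3121348608
⇒ 3j(7 7 8; 1 -1 0)² = 3125/4056234, sgn +1
4πI² = N·(3j₀)²·(3jₘ)² = 9765625/548653937
I = -1·√(0.0177992/4π) = -0.03763534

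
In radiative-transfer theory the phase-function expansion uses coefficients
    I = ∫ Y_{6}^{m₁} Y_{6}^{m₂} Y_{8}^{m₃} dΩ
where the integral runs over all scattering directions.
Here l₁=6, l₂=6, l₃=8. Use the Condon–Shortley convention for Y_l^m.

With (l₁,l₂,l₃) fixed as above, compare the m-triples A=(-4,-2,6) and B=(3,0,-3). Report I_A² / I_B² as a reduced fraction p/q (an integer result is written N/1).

l's match ⇒ only the (l;m) 3-j factors differ between A and B.
A: triangle coeff Δ(6,6,8) = 1/1309458150; Σ_t [2,4]: t=2:+1/232243200 t=3:−1/152409600 t=4:+1/1393459200 = -1/650280960; (3j)²=5/2261 [(6 6 8; -4 -2 6)], sign=-1
B: triangle coeff Δ(6,6,8) = 1/1309458150; Σ_t [0,3]: t=0:+1/24883200 t=1:−1/6220800 t=2:+1/11612160 t=3:−1/174182400 = -1/24883200; (3j)²=28/4199 [(6 6 8; 3 0 -3)], sign=+1
I_A²/I_B² = (5/2261)/(28/4199) = 65/196

65/196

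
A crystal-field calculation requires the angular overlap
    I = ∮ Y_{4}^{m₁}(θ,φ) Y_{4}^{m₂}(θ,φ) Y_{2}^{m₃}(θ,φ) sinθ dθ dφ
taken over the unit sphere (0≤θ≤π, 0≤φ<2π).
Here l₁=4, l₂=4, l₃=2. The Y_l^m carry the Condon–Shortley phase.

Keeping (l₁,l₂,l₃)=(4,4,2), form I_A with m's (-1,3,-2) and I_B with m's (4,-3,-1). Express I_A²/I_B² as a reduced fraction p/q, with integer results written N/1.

9/14

Shared (l₁,l₂,l₃)=(4,4,2): N and (l;000)² cancel in I_A²/I_B².
A: Δ = 6!·2!·2!/11! = 1/13860; Racah Σ t=5..5: t=5:−1/480 = -1/480; ⇒ 3j(4 4 2; -1 3 -2)² = 3/110, sgn -1
B: Δ = 6!·2!·2!/11! = 1/13860; Racah Σ t=0..0: t=0:+1/1440 = 1/1440; ⇒ 3j(4 4 2; 4 -3 -1)² = 7/165, sgn -1
I_A²/I_B² = (3/110)/(7/165) = 9/14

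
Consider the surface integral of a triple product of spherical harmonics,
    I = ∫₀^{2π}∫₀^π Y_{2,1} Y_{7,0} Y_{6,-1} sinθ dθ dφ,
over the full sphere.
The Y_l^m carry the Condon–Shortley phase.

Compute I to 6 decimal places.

0.000000

l₁+l₂+l₃=15 is odd: 3j(l;000)=0 ⇒ I=0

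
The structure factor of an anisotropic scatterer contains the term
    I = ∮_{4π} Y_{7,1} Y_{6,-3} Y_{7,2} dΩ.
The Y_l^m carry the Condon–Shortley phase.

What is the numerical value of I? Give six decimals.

Rules hold: Σm=0, L=20 even, 1≤7≤13.
N = 15·13·15 = 2925
Δ = 6!·8!·6!/21! = 1/2444321880
Racah Σ t=0..6: t=0:+1/2612736000 t=1:−1/20736000 t=2:+1/1658880 t=3:−1/746496 t=4:+1/1658880 t=5:−1/20736000 t=6:+1/2612736000 = -1/4354560
⇒ 3j(7 6 7; 0 0 0)² = 1000/138567, sgn +1
Racah Σ t=0..3: t=0:+1/37324800 t=1:−1/4147200 t=2:+1/3317760 t=3:−1/18662400 = 1/29859840
⇒ 3j(7 6 7; 1 -3 2)² = 175/138567, sgn -1
4πI² = N·(3j₀)²·(3jₘ)² = 4375000/164109517
I = -1·√(0.026659/4π) = -0.04605929

-0.046059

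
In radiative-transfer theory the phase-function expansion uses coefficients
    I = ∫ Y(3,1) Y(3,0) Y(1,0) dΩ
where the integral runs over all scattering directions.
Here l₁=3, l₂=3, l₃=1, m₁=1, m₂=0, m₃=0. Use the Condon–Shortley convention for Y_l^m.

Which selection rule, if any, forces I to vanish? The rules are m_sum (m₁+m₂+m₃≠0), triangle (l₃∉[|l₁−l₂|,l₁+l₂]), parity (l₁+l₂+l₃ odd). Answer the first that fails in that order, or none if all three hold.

azimuthal sum: 1 + 0 + 0 = 1  ✗
0 ≤ 1 ≤ 6 (triangle on l)
L = 3 + 3 + 1 = 7 (odd)

m_sum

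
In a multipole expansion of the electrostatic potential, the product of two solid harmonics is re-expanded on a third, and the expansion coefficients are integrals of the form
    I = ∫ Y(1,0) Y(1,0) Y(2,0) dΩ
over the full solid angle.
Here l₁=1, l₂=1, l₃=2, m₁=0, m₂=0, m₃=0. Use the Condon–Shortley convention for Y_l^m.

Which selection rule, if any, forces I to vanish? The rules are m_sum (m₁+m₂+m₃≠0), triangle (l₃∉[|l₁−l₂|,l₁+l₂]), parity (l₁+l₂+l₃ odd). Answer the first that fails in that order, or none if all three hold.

none

Σmᵢ = 0  ✓
l₃∈[|l₁−l₂|,l₁+l₂]=[0,2], have l₃=2  ✓
Σlᵢ = 4 ⇒ even  ✓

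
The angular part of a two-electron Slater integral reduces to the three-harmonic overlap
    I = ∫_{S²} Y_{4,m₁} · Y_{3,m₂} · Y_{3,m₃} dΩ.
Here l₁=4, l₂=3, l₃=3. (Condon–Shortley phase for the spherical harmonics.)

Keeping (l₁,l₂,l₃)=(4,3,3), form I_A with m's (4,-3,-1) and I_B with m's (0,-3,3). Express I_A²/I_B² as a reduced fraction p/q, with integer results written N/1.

Shared (l₁,l₂,l₃)=(4,3,3): N and (l;000)² cancel in I_A²/I_B².
A: Δ = 4!·4!·2!/11! = 1/34650; Racah Σ t=0..0: t=0:+1/1152 = 1/1152; ⇒ 3j(4 3 3; 4 -3 -1)² = 1/33, sgn +1
B: Δ = 4!·4!·2!/11! = 1/34650; Racah Σ t=0..0: t=0:+1/1152 = 1/1152; ⇒ 3j(4 3 3; 0 -3 3)² = 1/154, sgn +1
I_A²/I_B² = (1/33)/(1/154) = 14/3

14/3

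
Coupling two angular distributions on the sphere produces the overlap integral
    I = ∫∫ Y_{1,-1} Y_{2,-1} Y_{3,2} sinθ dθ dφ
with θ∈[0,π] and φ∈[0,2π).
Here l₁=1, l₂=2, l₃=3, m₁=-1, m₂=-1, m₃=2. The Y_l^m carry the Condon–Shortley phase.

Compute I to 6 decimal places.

0.261169

Rules hold: Σm=0, L=6 even, 1≤3≤3.
N = 3·5·7 = 105
Δ = 0!·2!·4!/7! = 1/105
Racah Σ t=0..0: t=0:+1/4 = 1/4
⇒ 3j(1 2 3; 0 0 0)² = 3/35, sgn -1
Racah Σ t=0..0: t=0:+1/12 = 1/12
⇒ 3j(1 2 3; -1 -1 2)² = 2/21, sgn -1
4πI² = N·(3j₀)²·(3jₘ)² = 6/7
I = +1·√(0.857143/4π) = 0.26116903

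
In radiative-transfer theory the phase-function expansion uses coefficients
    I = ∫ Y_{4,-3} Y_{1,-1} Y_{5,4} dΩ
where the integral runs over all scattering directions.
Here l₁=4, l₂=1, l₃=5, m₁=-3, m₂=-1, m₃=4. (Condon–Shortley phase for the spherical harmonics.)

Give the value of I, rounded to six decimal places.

0.294638

Rules hold: Σm=0, L=10 even, 3≤5≤5.
N = 9·3·11 = 297
Δ = 0!·8!·2!/11! = 1/495
Racah Σ t=0..0: t=0:+1/576 = 1/576
⇒ 3j(4 1 5; 0 0 0)² = 5/99, sgn -1
Racah Σ t=0..0: t=0:+1/10080 = 1/10080
⇒ 3j(4 1 5; -3 -1 4)² = 4/55, sgn -1
4πI² = N·(3j₀)²·(3jₘ)² = 12/11
I = +1·√(1.09091/4π) = 0.29463840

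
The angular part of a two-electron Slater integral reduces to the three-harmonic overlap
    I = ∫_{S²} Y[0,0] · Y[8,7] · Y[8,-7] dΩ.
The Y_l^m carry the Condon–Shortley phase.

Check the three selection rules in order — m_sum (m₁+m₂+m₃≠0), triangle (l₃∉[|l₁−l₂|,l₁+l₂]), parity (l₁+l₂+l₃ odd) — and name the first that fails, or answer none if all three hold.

azimuthal sum: 0 + 7 − 7 = 0  ✓
8 ≤ 8 ≤ 8 (triangle on l)  ✓
L = 0 + 8 + 8 = 16 (even)  ✓

none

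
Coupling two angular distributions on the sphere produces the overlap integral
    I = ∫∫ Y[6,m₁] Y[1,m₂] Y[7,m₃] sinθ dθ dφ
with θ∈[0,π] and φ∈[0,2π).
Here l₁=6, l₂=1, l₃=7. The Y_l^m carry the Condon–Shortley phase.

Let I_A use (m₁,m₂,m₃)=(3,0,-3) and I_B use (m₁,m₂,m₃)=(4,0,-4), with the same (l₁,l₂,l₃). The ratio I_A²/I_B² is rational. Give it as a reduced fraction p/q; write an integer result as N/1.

40/33

Shared (l₁,l₂,l₃)=(6,1,7): N and (l;000)² cancel in I_A²/I_B².
A: Δ = 0!·12!·2!/15! = 1/1365; Racah Σ t=0..0: t=0:+1/2177280 = 1/2177280; ⇒ 3j(6 1 7; 3 0 -3)² = 8/273, sgn +1
B: Δ = 0!·12!·2!/15! = 1/1365; Racah Σ t=0..0: t=0:+1/7257600 = 1/7257600; ⇒ 3j(6 1 7; 4 0 -4)² = 11/455, sgn -1
I_A²/I_B² = (8/273)/(11/455) = 40/33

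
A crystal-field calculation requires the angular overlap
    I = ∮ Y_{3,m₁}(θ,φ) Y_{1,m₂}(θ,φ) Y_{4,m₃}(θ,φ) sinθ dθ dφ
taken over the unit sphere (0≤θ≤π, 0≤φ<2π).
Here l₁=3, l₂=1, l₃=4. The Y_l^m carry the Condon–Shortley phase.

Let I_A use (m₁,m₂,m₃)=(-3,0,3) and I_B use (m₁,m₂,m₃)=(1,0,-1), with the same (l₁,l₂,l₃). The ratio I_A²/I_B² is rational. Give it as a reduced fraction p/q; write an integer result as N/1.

Same 3,1,4: normalisation and zero-m 3j drop out of the ratio.
A: Δ: 0! 6! 2! / 9! → 1/252; sum: t=0:+1/720 = 1/720; 3j²(3 1 4; -3 0 3) = Δ·Π!·Σ² = 1/36  (sign -1)
B: Δ: 0! 6! 2! / 9! → 1/252; sum: t=0:+1/48 = 1/48; 3j²(3 1 4; 1 0 -1) = Δ·Π!·Σ² = 5/84  (sign -1)
I_A²/I_B² = (1/36)/(5/84) = 7/15

7/15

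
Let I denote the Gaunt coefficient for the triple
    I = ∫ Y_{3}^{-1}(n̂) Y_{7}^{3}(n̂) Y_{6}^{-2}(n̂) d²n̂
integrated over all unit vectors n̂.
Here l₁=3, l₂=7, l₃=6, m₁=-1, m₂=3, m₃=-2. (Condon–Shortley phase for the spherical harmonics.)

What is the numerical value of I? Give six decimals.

-0.150285

Rules hold: Σm=0, L=16 even, 4≤6≤10.
N = 7·15·13 = 1365
Δ = 4!·2!·10!/17! = 1/2042040
Racah Σ t=1..3: t=1:−1/207360 t=2:+1/57600 t=3:−1/207360 = 1/129600
⇒ 3j(3 7 6; 0 0 0)² = 168/12155, sgn +1
Racah Σ t=2..4: t=2:+1/645120 t=3:−1/181440 t=4:+1/829440 = -1/362880
⇒ 3j(3 7 6; -1 3 -2)² = 256/17017, sgn -1
4πI² = N·(3j₀)²·(3jₘ)² = 129024/454597
I = -1·√(0.283821/4π) = -0.15028548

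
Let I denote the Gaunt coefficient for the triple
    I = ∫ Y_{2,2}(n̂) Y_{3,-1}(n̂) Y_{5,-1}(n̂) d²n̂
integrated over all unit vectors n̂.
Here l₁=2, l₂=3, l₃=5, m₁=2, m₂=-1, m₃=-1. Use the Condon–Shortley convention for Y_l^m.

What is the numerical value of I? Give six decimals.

Checks pass: Σm=0; 10 even; l₃=5∈[1,5].
(2·2+1)(2·3+1)(2·5+1) = 385
Δ: 0! 4! 6! / 11! → 1/2310
sum: t=0:+1/144 = 1/144
3j²(2 3 5; 0 0 0) = Δ·Π!·Σ² = 10/231  (sign -1)
sum: t=0:+1/1152 = 1/1152
3j²(2 3 5; 2 -1 -1) = Δ·Π!·Σ² = 1/154  (sign +1)
combine: 4πI² = 385·10/231·1/154 = 25/231
take √, sign -1: I = -0.09280237

-0.092802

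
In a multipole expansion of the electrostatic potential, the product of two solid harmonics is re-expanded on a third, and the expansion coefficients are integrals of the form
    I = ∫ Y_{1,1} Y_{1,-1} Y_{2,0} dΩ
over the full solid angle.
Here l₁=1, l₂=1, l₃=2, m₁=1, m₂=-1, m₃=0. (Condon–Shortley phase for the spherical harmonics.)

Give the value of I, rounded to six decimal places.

0.126157

m-sum 0 ✓  L=4 even ✓  0≤2≤2 ✓
Π(2lᵢ+1) = 3×3×5 = 45
triangle coeff Δ(1,1,2) = 1/30
Σ_t [0,0]: t=0:+1/1 = 1/1
(3j)²=2/15 [(1 1 2; 0 0 0)], sign=+1
Σ_t [0,0]: t=0:+1/4 = 1/4
(3j)²=1/30 [(1 1 2; 1 -1 0)], sign=+1
⇒ 4πI² = 1/5
I = (+1)√(1/5/(4π)) = 0.12615663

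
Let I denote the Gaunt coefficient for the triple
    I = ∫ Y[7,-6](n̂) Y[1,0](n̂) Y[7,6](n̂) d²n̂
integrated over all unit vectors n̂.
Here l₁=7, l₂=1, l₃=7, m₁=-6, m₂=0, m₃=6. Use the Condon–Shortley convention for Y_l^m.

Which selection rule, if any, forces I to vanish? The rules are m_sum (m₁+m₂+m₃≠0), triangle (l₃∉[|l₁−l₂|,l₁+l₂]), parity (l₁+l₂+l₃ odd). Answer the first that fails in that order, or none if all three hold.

parity

Σmᵢ = 0  ✓
l₃∈[|l₁−l₂|,l₁+l₂]=[6,8], have l₃=7  ✓
Σlᵢ = 15 ⇒ odd  ✗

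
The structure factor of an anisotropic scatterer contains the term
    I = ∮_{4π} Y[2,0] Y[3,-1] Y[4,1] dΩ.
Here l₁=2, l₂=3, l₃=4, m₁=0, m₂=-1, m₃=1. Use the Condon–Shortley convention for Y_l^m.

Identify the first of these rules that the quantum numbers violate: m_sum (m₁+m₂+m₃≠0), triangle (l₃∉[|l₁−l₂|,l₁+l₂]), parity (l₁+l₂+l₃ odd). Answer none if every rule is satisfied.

m₁+m₂+m₃ = 0 − 1 + 1 = 0  ✓
triangle: |2−3|=1 ≤ l₃=4 ≤ 2+3=5  ✓
parity: l₁+l₂+l₃ = 9 is odd  ✗

parity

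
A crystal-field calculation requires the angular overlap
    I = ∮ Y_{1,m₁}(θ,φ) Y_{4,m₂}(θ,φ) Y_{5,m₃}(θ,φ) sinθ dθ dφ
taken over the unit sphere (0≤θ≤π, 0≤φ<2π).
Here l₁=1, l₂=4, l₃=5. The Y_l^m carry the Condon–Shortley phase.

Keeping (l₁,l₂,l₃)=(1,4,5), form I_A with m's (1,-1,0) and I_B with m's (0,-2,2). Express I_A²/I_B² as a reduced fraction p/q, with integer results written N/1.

l's match ⇒ only the (l;m) 3-j factors differ between A and B.
A: triangle coeff Δ(1,4,5) = 1/495; Σ_t [0,0]: t=0:+1/1440 = 1/1440; (3j)²=2/99 [(1 4 5; 1 -1 0)], sign=-1
B: triangle coeff Δ(1,4,5) = 1/495; Σ_t [0,0]: t=0:+1/1440 = 1/1440; (3j)²=7/165 [(1 4 5; 0 -2 2)], sign=-1
I_A²/I_B² = (2/99)/(7/165) = 10/21

10/21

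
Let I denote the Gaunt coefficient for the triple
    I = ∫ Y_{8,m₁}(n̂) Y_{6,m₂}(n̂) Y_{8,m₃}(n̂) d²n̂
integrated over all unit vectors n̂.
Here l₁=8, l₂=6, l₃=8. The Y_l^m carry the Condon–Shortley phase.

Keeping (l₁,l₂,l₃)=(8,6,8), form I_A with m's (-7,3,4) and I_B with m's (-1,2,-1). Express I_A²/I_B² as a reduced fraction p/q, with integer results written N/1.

l's match ⇒ only the (l;m) 3-j factors differ between A and B.
A: triangle coeff Δ(8,6,8) = 1/13742520792; Σ_t [5,6]: t=5:−1/20901888000 t=6:+1/9405849600 = 11/188116992000; (3j)²=121/14858 [(8 6 8; -7 3 4)], sign=+1
B: triangle coeff Δ(8,6,8) = 1/13742520792; Σ_t [2,6]: t=2:+1/1045094400 t=3:−1/74649600 t=4:+1/33177600 t=5:−1/74649600 t=6:+1/1045094400 = 11/2090188800; (3j)²=630/96577 [(8 6 8; -1 2 -1)], sign=-1
I_A²/I_B² = (121/14858)/(630/96577) = 1573/1260

1573/1260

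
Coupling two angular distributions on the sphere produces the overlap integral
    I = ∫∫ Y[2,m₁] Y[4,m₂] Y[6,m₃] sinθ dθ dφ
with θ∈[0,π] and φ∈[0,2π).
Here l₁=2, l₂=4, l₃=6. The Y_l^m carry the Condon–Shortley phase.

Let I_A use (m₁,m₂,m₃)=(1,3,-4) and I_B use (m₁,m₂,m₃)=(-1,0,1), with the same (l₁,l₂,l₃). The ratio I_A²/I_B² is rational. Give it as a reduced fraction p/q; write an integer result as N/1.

Shared (l₁,l₂,l₃)=(2,4,6): N and (l;000)² cancel in I_A²/I_B².
A: Δ = 0!·4!·8!/13! = 1/6435; Racah Σ t=0..0: t=0:+1/30240 = 1/30240; ⇒ 3j(2 4 6; 1 3 -4)² = 16/429, sgn +1
B: Δ = 0!·4!·8!/13! = 1/6435; Racah Σ t=0..0: t=0:+1/3456 = 1/3456; ⇒ 3j(2 4 6; -1 0 1)² = 35/1287, sgn -1
I_A²/I_B² = (16/429)/(35/1287) = 48/35

48/35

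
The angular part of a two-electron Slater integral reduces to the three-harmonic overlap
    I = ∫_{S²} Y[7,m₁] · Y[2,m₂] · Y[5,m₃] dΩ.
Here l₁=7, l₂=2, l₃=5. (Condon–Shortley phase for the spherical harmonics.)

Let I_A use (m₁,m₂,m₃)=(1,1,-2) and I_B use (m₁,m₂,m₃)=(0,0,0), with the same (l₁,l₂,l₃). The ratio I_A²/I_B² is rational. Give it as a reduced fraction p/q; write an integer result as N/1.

l's match ⇒ only the (l;m) 3-j factors differ between A and B.
A: triangle coeff Δ(7,2,5) = 1/15015; Σ_t [3,3]: t=3:−1/181440 = -1/181440; (3j)²=32/3003 [(7 2 5; 1 1 -2)], sign=+1
B: triangle coeff Δ(7,2,5) = 1/15015; Σ_t [2,2]: t=2:+1/57600 = 1/57600; (3j)²=21/715 [(7 2 5; 0 0 0)], sign=-1
I_A²/I_B² = (32/3003)/(21/715) = 160/441

160/441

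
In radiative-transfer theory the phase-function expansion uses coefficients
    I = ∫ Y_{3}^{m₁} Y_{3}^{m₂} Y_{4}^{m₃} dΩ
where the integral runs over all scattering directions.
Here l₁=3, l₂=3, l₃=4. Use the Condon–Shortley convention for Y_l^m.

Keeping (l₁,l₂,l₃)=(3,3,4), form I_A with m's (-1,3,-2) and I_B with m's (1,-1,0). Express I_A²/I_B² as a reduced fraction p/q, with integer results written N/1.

54/1

l's match ⇒ only the (l;m) 3-j factors differ between A and B.
A: triangle coeff Δ(3,3,4) = 1/34650; Σ_t [2,2]: t=2:+1/192 = 1/192; (3j)²=3/77 [(3 3 4; -1 3 -2)], sign=+1
B: triangle coeff Δ(3,3,4) = 1/34650; Σ_t [0,2]: t=0:+1/32 t=1:−1/36 t=2:+1/1152 = 5/1152; (3j)²=1/1386 [(3 3 4; 1 -1 0)], sign=+1
I_A²/I_B² = (3/77)/(1/1386) = 54/1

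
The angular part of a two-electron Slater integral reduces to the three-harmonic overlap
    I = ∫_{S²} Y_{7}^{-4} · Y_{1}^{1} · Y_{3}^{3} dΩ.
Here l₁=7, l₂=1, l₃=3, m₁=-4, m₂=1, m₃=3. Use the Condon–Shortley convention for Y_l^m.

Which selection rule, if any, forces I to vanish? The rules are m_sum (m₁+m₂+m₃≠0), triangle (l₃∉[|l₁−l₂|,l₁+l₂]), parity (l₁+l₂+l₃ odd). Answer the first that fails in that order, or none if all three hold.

triangle

Σmᵢ = 0  ✓
l₃∈[|l₁−l₂|,l₁+l₂]=[6,8], have l₃=3  ✗
Σlᵢ = 11 ⇒ odd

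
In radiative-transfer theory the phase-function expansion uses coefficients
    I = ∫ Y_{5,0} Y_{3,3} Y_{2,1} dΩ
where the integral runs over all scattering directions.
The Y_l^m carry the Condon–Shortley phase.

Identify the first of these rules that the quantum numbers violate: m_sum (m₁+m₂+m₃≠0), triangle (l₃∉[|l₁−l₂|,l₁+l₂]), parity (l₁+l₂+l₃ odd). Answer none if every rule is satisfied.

m_sum

azimuthal sum: 0 + 3 + 1 = 4  ✗
2 ≤ 2 ≤ 8 (triangle on l)
L = 5 + 3 + 2 = 10 (even)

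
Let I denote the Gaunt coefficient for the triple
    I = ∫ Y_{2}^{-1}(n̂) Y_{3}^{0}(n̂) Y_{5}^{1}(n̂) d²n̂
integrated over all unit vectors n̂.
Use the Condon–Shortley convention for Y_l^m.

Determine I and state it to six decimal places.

Checks pass: Σm=0; 10 even; l₃=5∈[1,5].
(2·2+1)(2·3+1)(2·5+1) = 385
Δ: 0! 4! 6! / 11! → 1/2310
sum: t=0:+1/144 = 1/144
3j²(2 3 5; 0 0 0) = Δ·Π!·Σ² = 10/231  (sign -1)
sum: t=0:+1/216 = 1/216
3j²(2 3 5; -1 0 1) = Δ·Π!·Σ² = 8/231  (sign +1)
combine: 4πI² = 385·10/231·8/231 = 400/693
take √, sign -1: I = -0.21431790

-0.214318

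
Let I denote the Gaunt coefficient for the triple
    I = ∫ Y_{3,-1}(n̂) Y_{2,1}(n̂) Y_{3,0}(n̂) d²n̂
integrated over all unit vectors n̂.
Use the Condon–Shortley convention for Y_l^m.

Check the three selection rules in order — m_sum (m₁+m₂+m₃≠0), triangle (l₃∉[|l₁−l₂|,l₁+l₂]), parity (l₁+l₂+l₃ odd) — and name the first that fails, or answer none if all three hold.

none

Σmᵢ = 0  ✓
l₃∈[|l₁−l₂|,l₁+l₂]=[1,5], have l₃=3  ✓
Σlᵢ = 8 ⇒ even  ✓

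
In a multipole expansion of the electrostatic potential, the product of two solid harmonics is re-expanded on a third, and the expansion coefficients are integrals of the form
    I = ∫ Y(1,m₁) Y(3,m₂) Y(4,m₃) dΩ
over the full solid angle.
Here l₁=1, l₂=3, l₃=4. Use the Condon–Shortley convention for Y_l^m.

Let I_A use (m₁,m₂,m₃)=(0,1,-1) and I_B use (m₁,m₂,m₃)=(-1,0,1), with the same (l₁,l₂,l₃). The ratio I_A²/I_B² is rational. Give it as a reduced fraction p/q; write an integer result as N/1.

l's match ⇒ only the (l;m) 3-j factors differ between A and B.
A: triangle coeff Δ(1,3,4) = 1/252; Σ_t [0,0]: t=0:+1/48 = 1/48; (3j)²=5/84 [(1 3 4; 0 1 -1)], sign=-1
B: triangle coeff Δ(1,3,4) = 1/252; Σ_t [0,0]: t=0:+1/72 = 1/72; (3j)²=5/126 [(1 3 4; -1 0 1)], sign=-1
I_A²/I_B² = (5/84)/(5/126) = 3/2

3/2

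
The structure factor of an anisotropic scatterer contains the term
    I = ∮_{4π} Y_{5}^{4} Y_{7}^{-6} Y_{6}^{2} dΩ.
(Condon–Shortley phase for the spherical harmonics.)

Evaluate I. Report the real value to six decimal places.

m-sum 0 ✓  L=18 even ✓  2≤6≤12 ✓
Π(2lᵢ+1) = 11×15×13 = 2145
triangle coeff Δ(5,7,6) = 1/174594420
Σ_t [1,5]: t=1:−1/4147200 t=2:+1/207360 t=3:−1/82944 t=4:+1/207360 t=5:−1/4147200 = -1/345600
(3j)²=420/46189 [(5 7 6; 0 0 0)], sign=-1
Σ_t [0,1]: t=0:+1/21772800 t=1:−1/116121600 = 13/348364800
(3j)²=169/9690 [(5 7 6; 4 -6 2)], sign=+1
⇒ 4πI² = 35490/104329
I = (-1)√(35490/104329/(4π)) = -0.16453017

-0.164530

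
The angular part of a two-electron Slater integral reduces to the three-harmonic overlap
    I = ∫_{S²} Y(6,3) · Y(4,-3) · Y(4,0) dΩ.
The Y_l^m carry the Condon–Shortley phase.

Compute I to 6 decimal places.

Checks pass: Σm=0; 14 even; l₃=4∈[2,10].
(2·6+1)(2·4+1)(2·4+1) = 1053
Δ: 6! 6! 2! / 15! → 1/1261260
sum: t=2:+1/4608 t=3:−1/1296 t=4:+1/4608 = -7/20736
3j²(6 4 4; 0 0 0) = Δ·Π!·Σ² = 20/1287  (sign -1)
sum: t=0:+1/25920 t=1:−1/11520 = -1/20736
3j²(6 4 4; 3 -3 0) = Δ·Π!·Σ² = 5/429  (sign -1)
combine: 4πI² = 1053·20/1287·5/429 = 300/1573
take √, sign +1: I = 0.12319450

0.123195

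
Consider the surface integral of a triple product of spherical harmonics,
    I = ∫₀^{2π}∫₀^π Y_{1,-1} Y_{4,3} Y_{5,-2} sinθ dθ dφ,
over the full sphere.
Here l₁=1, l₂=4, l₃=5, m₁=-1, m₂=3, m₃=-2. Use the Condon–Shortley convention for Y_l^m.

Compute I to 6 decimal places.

0.085055

m-sum 0 ✓  L=10 even ✓  3≤5≤5 ✓
Π(2lᵢ+1) = 3×9×11 = 297
triangle coeff Δ(1,4,5) = 1/495
Σ_t [0,0]: t=0:+1/576 = 1/576
(3j)²=5/99 [(1 4 5; 0 0 0)], sign=-1
Σ_t [0,0]: t=0:+1/10080 = 1/10080
(3j)²=1/165 [(1 4 5; -1 3 -2)], sign=-1
⇒ 4πI² = 1/11
I = (+1)√(1/11/(4π)) = 0.08505478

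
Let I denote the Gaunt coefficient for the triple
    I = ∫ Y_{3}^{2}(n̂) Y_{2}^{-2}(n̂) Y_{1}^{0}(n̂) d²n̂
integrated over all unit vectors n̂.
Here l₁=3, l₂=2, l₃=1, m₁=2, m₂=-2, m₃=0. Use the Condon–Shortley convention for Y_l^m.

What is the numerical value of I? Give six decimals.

0.184674

m-sum 0 ✓  L=6 even ✓  1≤1≤5 ✓
Π(2lᵢ+1) = 7×5×3 = 105
triangle coeff Δ(3,2,1) = 1/105
Σ_t [2,2]: t=2:+1/4 = 1/4
(3j)²=3/35 [(3 2 1; 0 0 0)], sign=-1
Σ_t [0,0]: t=0:+1/24 = 1/24
(3j)²=1/21 [(3 2 1; 2 -2 0)], sign=-1
⇒ 4πI² = 3/7
I = (+1)√(3/7/(4π)) = 0.18467439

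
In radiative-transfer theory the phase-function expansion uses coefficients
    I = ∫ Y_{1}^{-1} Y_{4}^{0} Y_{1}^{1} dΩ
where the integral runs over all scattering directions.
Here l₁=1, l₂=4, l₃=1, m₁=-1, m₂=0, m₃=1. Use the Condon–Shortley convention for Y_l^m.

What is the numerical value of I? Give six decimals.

0.000000

triangle: need 3≤l₃≤5, have 1; I=0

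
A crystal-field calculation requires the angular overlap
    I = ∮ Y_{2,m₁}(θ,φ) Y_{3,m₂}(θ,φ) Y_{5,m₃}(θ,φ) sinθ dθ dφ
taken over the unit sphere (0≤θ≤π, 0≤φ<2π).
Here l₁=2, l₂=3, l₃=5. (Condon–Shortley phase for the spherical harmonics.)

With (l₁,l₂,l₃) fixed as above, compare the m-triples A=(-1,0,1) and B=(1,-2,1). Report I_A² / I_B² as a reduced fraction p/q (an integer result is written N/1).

10/3

Same 2,3,5: normalisation and zero-m 3j drop out of the ratio.
A: Δ: 0! 4! 6! / 11! → 1/2310; sum: t=0:+1/216 = 1/216; 3j²(2 3 5; -1 0 1) = Δ·Π!·Σ² = 8/231  (sign +1)
B: Δ: 0! 4! 6! / 11! → 1/2310; sum: t=0:+1/720 = 1/720; 3j²(2 3 5; 1 -2 1) = Δ·Π!·Σ² = 4/385  (sign +1)
I_A²/I_B² = (8/231)/(4/385) = 10/3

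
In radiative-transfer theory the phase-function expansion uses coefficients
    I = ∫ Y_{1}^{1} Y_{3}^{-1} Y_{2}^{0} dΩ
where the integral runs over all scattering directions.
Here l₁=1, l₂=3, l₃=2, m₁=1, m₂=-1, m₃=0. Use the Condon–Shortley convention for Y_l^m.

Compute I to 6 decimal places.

-0.202301

m-sum 0 ✓  L=6 even ✓  2≤2≤4 ✓
Π(2lᵢ+1) = 3×7×5 = 105
triangle coeff Δ(1,3,2) = 1/105
Σ_t [1,1]: t=1:−1/4 = -1/4
(3j)²=3/35 [(1 3 2; 0 0 0)], sign=-1
Σ_t [0,0]: t=0:+1/8 = 1/8
(3j)²=2/35 [(1 3 2; 1 -1 0)], sign=+1
⇒ 4πI² = 18/35
I = (-1)√(18/35/(4π)) = -0.20230066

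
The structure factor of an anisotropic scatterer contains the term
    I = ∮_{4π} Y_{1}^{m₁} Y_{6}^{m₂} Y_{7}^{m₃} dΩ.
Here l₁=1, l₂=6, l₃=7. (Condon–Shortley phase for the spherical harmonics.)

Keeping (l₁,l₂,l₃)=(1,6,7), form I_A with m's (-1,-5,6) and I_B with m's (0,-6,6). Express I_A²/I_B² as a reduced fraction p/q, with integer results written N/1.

6/1

Shared (l₁,l₂,l₃)=(1,6,7): N and (l;000)² cancel in I_A²/I_B².
A: Δ = 0!·2!·12!/15! = 1/1365; Racah Σ t=0..0: t=0:+1/79833600 = 1/79833600; ⇒ 3j(1 6 7; -1 -5 6)² = 2/35, sgn -1
B: Δ = 0!·2!·12!/15! = 1/1365; Racah Σ t=0..0: t=0:+1/479001600 = 1/479001600; ⇒ 3j(1 6 7; 0 -6 6)² = 1/105, sgn -1
I_A²/I_B² = (2/35)/(1/105) = 6/1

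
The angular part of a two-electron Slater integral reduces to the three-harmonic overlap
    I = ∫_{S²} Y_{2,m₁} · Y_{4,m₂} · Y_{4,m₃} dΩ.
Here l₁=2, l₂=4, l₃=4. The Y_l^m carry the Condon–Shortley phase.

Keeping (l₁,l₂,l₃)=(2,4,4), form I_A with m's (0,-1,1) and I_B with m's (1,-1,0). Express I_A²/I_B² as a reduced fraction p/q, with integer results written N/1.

l's match ⇒ only the (l;m) 3-j factors differ between A and B.
A: triangle coeff Δ(2,4,4) = 1/13860; Σ_t [0,2]: t=0:+1/144 t=1:−1/48 t=2:+1/480 = -17/1440; (3j)²=289/13860 [(2 4 4; 0 -1 1)], sign=+1
B: triangle coeff Δ(2,4,4) = 1/13860; Σ_t [0,1]: t=0:+1/72 t=1:−1/96 = 1/288; (3j)²=1/462 [(2 4 4; 1 -1 0)], sign=+1
I_A²/I_B² = (289/13860)/(1/462) = 289/30

289/30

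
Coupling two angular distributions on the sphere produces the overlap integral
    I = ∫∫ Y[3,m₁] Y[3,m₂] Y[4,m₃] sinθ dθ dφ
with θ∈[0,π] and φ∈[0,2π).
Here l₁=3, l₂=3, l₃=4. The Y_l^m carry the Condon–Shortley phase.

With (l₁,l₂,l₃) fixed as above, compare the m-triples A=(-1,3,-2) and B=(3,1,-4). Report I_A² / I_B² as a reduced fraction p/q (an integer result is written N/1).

Shared (l₁,l₂,l₃)=(3,3,4): N and (l;000)² cancel in I_A²/I_B².
A: Δ = 2!·4!·4!/11! = 1/34650; Racah Σ t=2..2: t=2:+1/192 = 1/192; ⇒ 3j(3 3 4; -1 3 -2)² = 3/77, sgn +1
B: Δ = 2!·4!·4!/11! = 1/34650; Racah Σ t=0..0: t=0:+1/1152 = 1/1152; ⇒ 3j(3 3 4; 3 1 -4)² = 1/33, sgn +1
I_A²/I_B² = (3/77)/(1/33) = 9/7

9/7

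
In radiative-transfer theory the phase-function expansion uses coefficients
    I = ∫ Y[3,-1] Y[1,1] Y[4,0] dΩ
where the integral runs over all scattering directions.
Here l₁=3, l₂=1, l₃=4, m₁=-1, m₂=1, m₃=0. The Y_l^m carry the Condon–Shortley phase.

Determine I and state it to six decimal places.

Rules hold: Σm=0, L=8 even, 2≤4≤4.
N = 7·3·9 = 189
Δ = 0!·6!·2!/9! = 1/252
Racah Σ t=0..0: t=0:+1/36 = 1/36
⇒ 3j(3 1 4; 0 0 0)² = 4/63, sgn +1
Racah Σ t=0..0: t=0:+1/96 = 1/96
⇒ 3j(3 1 4; -1 1 0)² = 1/42, sgn +1
4πI² = N·(3j₀)²·(3jₘ)² = 2/7
I = +1·√(0.285714/4π) = 0.15078601

0.150786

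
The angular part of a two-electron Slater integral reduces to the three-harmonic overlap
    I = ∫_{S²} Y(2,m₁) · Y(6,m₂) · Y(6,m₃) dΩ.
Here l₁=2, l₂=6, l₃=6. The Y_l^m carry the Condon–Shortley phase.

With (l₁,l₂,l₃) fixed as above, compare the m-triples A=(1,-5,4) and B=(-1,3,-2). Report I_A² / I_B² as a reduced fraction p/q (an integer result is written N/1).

99/50

Shared (l₁,l₂,l₃)=(2,6,6): N and (l;000)² cancel in I_A²/I_B².
A: Δ = 2!·2!·10!/15! = 1/90090; Racah Σ t=0..1: t=0:+1/725760 t=1:−1/7257600 = 1/806400; ⇒ 3j(2 6 6; 1 -5 4)² = 27/910, sgn +1
B: Δ = 2!·2!·10!/15! = 1/90090; Racah Σ t=1..2: t=1:−1/161280 t=2:+1/60480 = 1/96768; ⇒ 3j(2 6 6; -1 3 -2)² = 15/1001, sgn +1
I_A²/I_B² = (27/910)/(15/1001) = 99/50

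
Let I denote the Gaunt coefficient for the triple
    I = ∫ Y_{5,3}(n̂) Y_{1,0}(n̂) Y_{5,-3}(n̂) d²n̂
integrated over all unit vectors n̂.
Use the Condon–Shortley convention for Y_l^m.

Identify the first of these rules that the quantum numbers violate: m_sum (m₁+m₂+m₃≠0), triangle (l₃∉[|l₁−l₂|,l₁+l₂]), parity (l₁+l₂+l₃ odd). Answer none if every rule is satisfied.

parity

azimuthal sum: 3 + 0 − 3 = 0  ✓
4 ≤ 5 ≤ 6 (triangle on l)  ✓
L = 5 + 1 + 5 = 11 (odd)  ✗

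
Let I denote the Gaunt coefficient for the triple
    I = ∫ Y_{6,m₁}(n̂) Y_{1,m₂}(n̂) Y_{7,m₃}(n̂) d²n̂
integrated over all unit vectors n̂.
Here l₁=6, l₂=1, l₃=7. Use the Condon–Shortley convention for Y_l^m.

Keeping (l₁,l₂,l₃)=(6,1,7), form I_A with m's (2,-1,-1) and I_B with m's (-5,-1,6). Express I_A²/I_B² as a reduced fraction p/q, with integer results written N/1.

l's match ⇒ only the (l;m) 3-j factors differ between A and B.
A: triangle coeff Δ(6,1,7) = 1/1365; Σ_t [0,0]: t=0:+1/1935360 = 1/1935360; (3j)²=1/91 [(6 1 7; 2 -1 -1)], sign=+1
B: triangle coeff Δ(6,1,7) = 1/1365; Σ_t [0,0]: t=0:+1/79833600 = 1/79833600; (3j)²=2/35 [(6 1 7; -5 -1 6)], sign=-1
I_A²/I_B² = (1/91)/(2/35) = 5/26

5/26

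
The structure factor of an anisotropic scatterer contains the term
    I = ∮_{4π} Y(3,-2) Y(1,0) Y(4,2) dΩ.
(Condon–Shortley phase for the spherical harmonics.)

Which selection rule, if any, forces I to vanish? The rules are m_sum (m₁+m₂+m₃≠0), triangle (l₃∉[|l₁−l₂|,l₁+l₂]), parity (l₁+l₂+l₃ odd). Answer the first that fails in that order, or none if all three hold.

m₁+m₂+m₃ = -2 + 0 + 2 = 0  ✓
triangle: |3−1|=2 ≤ l₃=4 ≤ 3+1=4  ✓
parity: l₁+l₂+l₃ = 8 is even  ✓

none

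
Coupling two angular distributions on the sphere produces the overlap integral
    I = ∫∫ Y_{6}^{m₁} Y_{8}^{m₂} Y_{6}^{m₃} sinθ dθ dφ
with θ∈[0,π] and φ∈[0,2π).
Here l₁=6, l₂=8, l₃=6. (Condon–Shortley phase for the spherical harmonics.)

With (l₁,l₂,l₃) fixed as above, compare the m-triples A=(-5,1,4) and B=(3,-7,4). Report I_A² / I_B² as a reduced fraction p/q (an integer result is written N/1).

48/13

Same 6,8,6: normalisation and zero-m 3j drop out of the ratio.
A: Δ: 8! 4! 8! / 21! → 1/1309458150; sum: t=7:−1/174182400 t=8:+1/1219276800 = -1/203212800; 3j²(6 8 6; -5 1 4) = Δ·Π!·Σ² = 288/29393  (sign -1)
B: Δ: 8! 4! 8! / 21! → 1/1309458150; sum: t=0:+1/1219276800 t=1:−1/812851200 = -1/2438553600; 3j²(6 8 6; 3 -7 4) = Δ·Π!·Σ² = 6/2261  (sign -1)
I_A²/I_B² = (288/29393)/(6/2261) = 48/13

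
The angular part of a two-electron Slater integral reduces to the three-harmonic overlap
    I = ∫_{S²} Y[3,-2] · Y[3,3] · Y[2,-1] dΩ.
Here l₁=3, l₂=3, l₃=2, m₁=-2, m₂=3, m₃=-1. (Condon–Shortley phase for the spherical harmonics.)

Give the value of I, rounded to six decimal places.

Checks pass: Σm=0; 8 even; l₃=2∈[0,6].
(2·3+1)(2·3+1)(2·2+1) = 245
Δ: 4! 2! 2! / 9! → 1/3780
sum: t=1:−1/24 t=2:+1/4 t=3:−1/24 = 1/6
3j²(3 3 2; 0 0 0) = Δ·Π!·Σ² = 4/105  (sign +1)
sum: t=4:+1/48 = 1/48
3j²(3 3 2; -2 3 -1) = Δ·Π!·Σ² = 5/84  (sign -1)
combine: 4πI² = 245·4/105·5/84 = 5/9
take √, sign -1: I = -0.21026104

-0.210261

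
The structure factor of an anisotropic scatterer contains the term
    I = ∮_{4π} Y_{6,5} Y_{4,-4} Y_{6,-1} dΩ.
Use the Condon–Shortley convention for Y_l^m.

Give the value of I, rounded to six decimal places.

-0.102536

Checks pass: Σm=0; 16 even; l₃=6∈[2,10].
(2·6+1)(2·4+1)(2·6+1) = 1521
Δ: 4! 8! 4! / 17! → 1/15315300
sum: t=0:+1/829440 t=1:−1/25920 t=2:+1/9216 t=3:−1/25920 t=4:+1/829440 = 7/207360
3j²(6 4 6; 0 0 0) = Δ·Π!·Σ² = 28/2431  (sign +1)
sum: t=0:+1/2903040 = 1/2903040
3j²(6 4 6; 5 -4 -1) = Δ·Π!·Σ² = 5/663  (sign -1)
combine: 4πI² = 1521·28/2431·5/663 = 420/3179
take √, sign -1: I = -0.10253555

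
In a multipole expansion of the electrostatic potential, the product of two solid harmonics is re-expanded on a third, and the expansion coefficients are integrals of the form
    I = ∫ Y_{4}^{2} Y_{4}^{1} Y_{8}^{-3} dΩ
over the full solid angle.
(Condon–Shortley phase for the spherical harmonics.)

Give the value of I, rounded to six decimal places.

Rules hold: Σm=0, L=16 even, 0≤8≤8.
N = 9·9·17 = 1377
Δ = 0!·8!·8!/17! = 1/218790
Racah Σ t=0..0: t=0:+1/331776 = 1/331776
⇒ 3j(4 4 8; 0 0 0)² = 490/21879, sgn +1
Racah Σ t=0..0: t=0:+1/1036800 = 1/1036800
⇒ 3j(4 4 8; 2 1 -3)² = 14/663, sgn -1
4πI² = N·(3j₀)²·(3jₘ)² = 20580/31603
I = -1·√(0.651204/4π) = -0.22764263

-0.227643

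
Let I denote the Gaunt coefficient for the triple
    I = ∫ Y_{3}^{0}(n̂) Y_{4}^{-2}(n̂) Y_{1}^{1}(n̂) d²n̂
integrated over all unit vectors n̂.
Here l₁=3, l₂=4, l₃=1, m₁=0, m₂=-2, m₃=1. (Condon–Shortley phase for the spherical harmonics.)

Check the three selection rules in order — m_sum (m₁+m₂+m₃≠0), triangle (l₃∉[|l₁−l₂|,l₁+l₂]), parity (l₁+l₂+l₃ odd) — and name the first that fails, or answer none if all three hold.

m₁+m₂+m₃ = 0 − 2 + 1 = -1  ✗
triangle: |3−4|=1 ≤ l₃=1 ≤ 3+4=7
parity: l₁+l₂+l₃ = 8 is even

m_sum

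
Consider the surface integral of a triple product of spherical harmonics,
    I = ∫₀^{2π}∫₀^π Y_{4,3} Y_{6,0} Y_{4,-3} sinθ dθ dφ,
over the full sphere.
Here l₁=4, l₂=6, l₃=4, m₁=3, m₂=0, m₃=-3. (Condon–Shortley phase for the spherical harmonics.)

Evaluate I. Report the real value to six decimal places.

-0.120915

Checks pass: Σm=0; 14 even; l₃=4∈[2,10].
(2·4+1)(2·6+1)(2·4+1) = 1053
Δ: 6! 2! 6! / 15! → 1/1261260
sum: t=2:+1/4608 t=3:−1/1296 t=4:+1/4608 = -7/20736
3j²(4 6 4; 0 0 0) = Δ·Π!·Σ² = 20/1287  (sign -1)
sum: t=0:+1/518400 t=1:−1/28800 = -17/518400
3j²(4 6 4; 3 0 -3) = Δ·Π!·Σ² = 289/25740  (sign +1)
combine: 4πI² = 1053·20/1287·289/25740 = 289/1573
take √, sign -1: I = -0.12091485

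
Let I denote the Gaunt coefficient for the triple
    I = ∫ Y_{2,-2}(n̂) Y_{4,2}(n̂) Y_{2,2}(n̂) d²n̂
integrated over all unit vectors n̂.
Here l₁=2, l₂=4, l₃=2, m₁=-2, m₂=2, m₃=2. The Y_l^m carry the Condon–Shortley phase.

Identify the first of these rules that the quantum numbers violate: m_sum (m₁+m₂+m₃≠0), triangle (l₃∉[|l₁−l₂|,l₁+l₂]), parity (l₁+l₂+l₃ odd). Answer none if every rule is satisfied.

m₁+m₂+m₃ = -2 + 2 + 2 = 2  ✗
triangle: |2−4|=2 ≤ l₃=2 ≤ 2+4=6
parity: l₁+l₂+l₃ = 8 is even

m_sum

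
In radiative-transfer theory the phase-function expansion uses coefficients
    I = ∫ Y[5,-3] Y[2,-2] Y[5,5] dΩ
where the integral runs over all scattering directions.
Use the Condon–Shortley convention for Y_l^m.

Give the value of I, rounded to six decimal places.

0.088588

m-sum 0 ✓  L=12 even ✓  3≤5≤7 ✓
Π(2lᵢ+1) = 11×5×11 = 605
triangle coeff Δ(5,2,5) = 1/38610
Σ_t [0,2]: t=0:+1/2880 t=1:−1/576 t=2:+1/2880 = -1/960
(3j)²=10/429 [(5 2 5; 0 0 0)], sign=+1
Σ_t [0,0]: t=0:+1/161280 = 1/161280
(3j)²=1/143 [(5 2 5; -3 -2 5)], sign=+1
⇒ 4πI² = 50/507
I = (+1)√(50/507/(4π)) = 0.08858824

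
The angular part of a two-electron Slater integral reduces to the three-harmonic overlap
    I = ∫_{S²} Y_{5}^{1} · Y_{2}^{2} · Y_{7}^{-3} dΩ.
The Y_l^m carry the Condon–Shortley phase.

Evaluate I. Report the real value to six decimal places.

Checks pass: Σm=0; 14 even; l₃=7∈[3,7].
(2·5+1)(2·2+1)(2·7+1) = 825
Δ: 0! 10! 4! / 15! → 1/15015
sum: t=0:+1/57600 = 1/57600
3j²(5 2 7; 0 0 0) = Δ·Π!·Σ² = 21/715  (sign -1)
sum: t=0:+1/414720 = 1/414720
3j²(5 2 7; 1 2 -3) = Δ·Π!·Σ² = 2/143  (sign +1)
combine: 4πI² = 825·21/715·2/143 = 630/1859
take √, sign -1: I = -0.16421985

-0.164220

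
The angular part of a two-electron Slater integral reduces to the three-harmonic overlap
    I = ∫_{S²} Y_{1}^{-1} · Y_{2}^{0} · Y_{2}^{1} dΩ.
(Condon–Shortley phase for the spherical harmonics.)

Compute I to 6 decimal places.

l₁+l₂+l₃=5 is odd: 3j(l;000)=0 ⇒ I=0

0.000000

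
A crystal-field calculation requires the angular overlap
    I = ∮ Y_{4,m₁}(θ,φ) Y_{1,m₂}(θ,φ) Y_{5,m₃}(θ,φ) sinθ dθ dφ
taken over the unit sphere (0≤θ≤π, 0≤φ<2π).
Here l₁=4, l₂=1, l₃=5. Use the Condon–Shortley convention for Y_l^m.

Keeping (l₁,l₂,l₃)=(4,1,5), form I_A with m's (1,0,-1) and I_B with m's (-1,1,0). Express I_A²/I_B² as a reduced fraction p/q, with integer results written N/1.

12/5

Shared (l₁,l₂,l₃)=(4,1,5): N and (l;000)² cancel in I_A²/I_B².
A: Δ = 0!·8!·2!/11! = 1/495; Racah Σ t=0..0: t=0:+1/720 = 1/720; ⇒ 3j(4 1 5; 1 0 -1)² = 8/165, sgn +1
B: Δ = 0!·8!·2!/11! = 1/495; Racah Σ t=0..0: t=0:+1/1440 = 1/1440; ⇒ 3j(4 1 5; -1 1 0)² = 2/99, sgn -1
I_A²/I_B² = (8/165)/(2/99) = 12/5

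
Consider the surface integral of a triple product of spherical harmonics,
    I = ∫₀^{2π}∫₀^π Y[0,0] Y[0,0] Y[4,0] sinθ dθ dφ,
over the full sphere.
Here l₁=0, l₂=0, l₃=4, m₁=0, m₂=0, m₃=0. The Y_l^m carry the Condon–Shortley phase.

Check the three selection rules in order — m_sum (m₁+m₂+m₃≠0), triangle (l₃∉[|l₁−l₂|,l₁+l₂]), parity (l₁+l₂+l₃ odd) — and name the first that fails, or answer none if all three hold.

triangle

m₁+m₂+m₃ = 0 + 0 + 0 = 0  ✓
triangle: |0−0|=0 ≤ l₃=4 ≤ 0+0=0  ✗
parity: l₁+l₂+l₃ = 4 is even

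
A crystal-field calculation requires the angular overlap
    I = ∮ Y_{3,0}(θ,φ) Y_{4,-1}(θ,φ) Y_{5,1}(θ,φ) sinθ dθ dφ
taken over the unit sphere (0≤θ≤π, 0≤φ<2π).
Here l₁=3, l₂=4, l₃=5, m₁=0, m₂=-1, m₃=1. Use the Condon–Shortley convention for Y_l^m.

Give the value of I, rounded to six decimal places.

-0.115089

m-sum 0 ✓  L=12 even ✓  1≤5≤7 ✓
Π(2lᵢ+1) = 7×9×11 = 693
triangle coeff Δ(3,4,5) = 1/180180
Σ_t [0,2]: t=0:+1/576 t=1:−1/144 t=2:+1/576 = -1/288
(3j)²=20/1001 [(3 4 5; 0 0 0)], sign=+1
Σ_t [0,2]: t=0:+1/432 t=1:−1/192 t=2:+1/1440 = -19/8640
(3j)²=361/30030 [(3 4 5; 0 -1 1)], sign=-1
⇒ 4πI² = 2166/13013
I = (-1)√(2166/13013/(4π)) = -0.11508947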